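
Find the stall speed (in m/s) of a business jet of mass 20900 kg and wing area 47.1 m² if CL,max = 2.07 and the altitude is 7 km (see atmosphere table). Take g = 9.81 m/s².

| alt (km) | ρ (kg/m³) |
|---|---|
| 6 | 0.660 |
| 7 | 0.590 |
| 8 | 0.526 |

At 7 km, from the table: ρ = 0.590 kg/m³.
Stall occurs when L = W at CL,max. W = mg = 20900 × 9.81 = 2.05×10^5 N.
From L = ½ρV²S·CL,max = W: V_stall = √(2W/(ρSCL,max)) = √(2·2.05×10^5/(0.59·47.1·2.07))
V_stall = √7129 = 84.4 m/s

V_stall = 84.4 m/s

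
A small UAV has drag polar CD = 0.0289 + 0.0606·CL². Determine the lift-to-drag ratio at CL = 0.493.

L/D = 11.3

CD = 0.0289 + 0.0606 × 0.493² = 0.04363
L/D = CL/CD = 0.493 / 0.04363 = 11.3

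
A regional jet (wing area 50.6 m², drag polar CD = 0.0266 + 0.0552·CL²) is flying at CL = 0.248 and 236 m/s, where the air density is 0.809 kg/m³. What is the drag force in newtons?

D = 34200 N

CD = 0.0266 + 0.0552 × 0.248² = 0.03
D = ½ρv²S·CD = ½ × 0.809 × 236² × 50.6 × 0.03 = 34200 N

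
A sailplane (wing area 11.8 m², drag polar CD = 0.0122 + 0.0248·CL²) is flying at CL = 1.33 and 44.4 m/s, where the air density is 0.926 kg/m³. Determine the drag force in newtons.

CD = 0.0122 + 0.0248 × 1.33² = 0.05607
D = ½ρv²S·CD = ½ × 0.926 × 44.4² × 11.8 × 0.05607 = 604 N

D = 604 N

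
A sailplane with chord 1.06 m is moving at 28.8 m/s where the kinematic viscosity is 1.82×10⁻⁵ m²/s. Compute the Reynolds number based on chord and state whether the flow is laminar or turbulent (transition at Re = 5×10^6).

Re = 1.68×10^6 (laminar)

Re = v·c/ν = 28.8 × 1.06 / (1.82×10⁻⁵) = 1.68×10^6
Since 1.68×10^6 < 5×10^6, the flow is laminar.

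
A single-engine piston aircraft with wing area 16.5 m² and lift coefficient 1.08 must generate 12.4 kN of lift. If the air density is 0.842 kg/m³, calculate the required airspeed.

L = ½ρv²S·CL ⇒ v = √(2L/(ρ·S·CL))
v = √(2 × 12400 / (0.842 × 16.5 × 1.08)) = √1653 = 40.7 m/s

v = 40.7 m/s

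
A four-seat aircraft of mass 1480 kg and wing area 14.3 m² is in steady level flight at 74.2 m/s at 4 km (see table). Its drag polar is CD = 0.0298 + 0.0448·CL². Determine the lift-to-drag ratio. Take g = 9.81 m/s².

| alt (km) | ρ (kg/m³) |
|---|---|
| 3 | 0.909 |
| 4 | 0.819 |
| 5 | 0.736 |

At 4 km, from the table: ρ = 0.819 kg/m³.
Weight W = mg = 1480 × 9.81 = 14519 N; in level flight L = W.
Dynamic pressure q = 0.5 × 0.819 × 74.2² = 2255 Pa.
Required CL = L/(qS) = 14519/(2255·14.3) = 0.4503.
CD = 0.0298 + 0.0448 × 0.4503² = 0.03889.
L/D = CL/CD = 0.4503 / 0.03889 = 11.6

L/D = 11.6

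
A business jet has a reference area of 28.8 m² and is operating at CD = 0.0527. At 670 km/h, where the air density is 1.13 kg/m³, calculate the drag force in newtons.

Convert speed: v = 670 km/h ÷ 3.6 = 186.1 m/s.
Dynamic pressure q = ½ρv² = ½ × 1.13 × 186.1² = 19570 Pa.
D = q·S·CD = 19570 × 28.8 × 0.0527 = 29700 N ≈ 29.7 kN

D = 29700 N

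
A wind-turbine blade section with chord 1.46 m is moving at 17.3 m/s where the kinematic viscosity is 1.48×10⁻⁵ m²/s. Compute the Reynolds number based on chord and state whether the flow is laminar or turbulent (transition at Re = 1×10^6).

Re = 1.71×10^6 (turbulent)

Re = v·c/ν = 17.3 × 1.46 / (1.48×10⁻⁵) = 1.71×10^6
Since 1.71×10^6 > 1×10^6, the flow is turbulent.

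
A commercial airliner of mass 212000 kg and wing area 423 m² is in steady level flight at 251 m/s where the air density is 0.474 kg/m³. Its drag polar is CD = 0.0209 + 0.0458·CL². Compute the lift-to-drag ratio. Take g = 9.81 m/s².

L/D = 12.7

Level flight ⇒ L = W = m·g = 212000 × 9.81 = 2.0797×10^6 N.
q = ½ρv² = ½ × 0.474 × 251² = 14930 Pa.
Required CL = L/(qS) = 2.0797×10^6/(14930·423) = 0.3293.
CD = 0.0209 + 0.0458 × 0.3293² = 0.02587.
L/D = CL/CD = 0.3293 / 0.02587 = 12.7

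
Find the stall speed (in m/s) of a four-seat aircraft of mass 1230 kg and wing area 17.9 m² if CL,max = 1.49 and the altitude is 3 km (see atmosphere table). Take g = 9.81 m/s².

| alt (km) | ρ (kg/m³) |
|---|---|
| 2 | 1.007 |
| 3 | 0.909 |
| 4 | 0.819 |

At 3 km, from the table: ρ = 0.909 kg/m³.
At stall, lift equals weight: L = W = m·g = 1230 × 9.81 = 12070 N.
From L = ½ρV²S·CL,max = W: V_stall = √(2W/(ρSCL,max)) = √(2·12070/(0.909·17.9·1.49))
V_stall = √995.4 = 31.6 m/s

V_stall = 31.6 m/s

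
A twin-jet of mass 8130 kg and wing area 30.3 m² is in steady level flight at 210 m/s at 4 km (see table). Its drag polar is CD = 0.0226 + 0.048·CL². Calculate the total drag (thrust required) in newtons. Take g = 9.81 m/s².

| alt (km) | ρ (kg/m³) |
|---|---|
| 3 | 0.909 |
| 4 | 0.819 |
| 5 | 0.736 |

D = 12900 N

At 4 km, from the table: ρ = 0.819 kg/m³.
Level flight ⇒ L = W = m·g = 8130 × 9.81 = 79755 N.
q = ½ρv² = ½ × 0.819 × 210² = 18060 Pa.
CL = W/(q·S) = 79755 / (18060 × 30.3) = 0.1458.
CD = 0.0226 + 0.048 × 0.1458² = 0.02362.
D = q·S·CD = 18060 × 30.3 × 0.02362 = 12920 N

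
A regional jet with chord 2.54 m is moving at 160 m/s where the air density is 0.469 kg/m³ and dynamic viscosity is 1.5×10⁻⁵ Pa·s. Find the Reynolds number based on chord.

Re = 1.27×10^7

Re = ρ·v·c/μ = 0.469 × 160 × 2.54 / (1.5×10⁻⁵) = 1.27×10^7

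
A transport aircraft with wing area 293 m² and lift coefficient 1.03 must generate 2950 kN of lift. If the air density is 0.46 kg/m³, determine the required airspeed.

L = ½ρv²S·CL ⇒ v = √(2L/(ρ·S·CL))
v = √(2 × 2.95×10^6 / (0.46 × 293 × 1.03)) = √42500 = 206 m/s

v = 206 m/s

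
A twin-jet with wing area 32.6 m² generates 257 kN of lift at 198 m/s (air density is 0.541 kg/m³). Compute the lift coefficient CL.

From L = ½ρv²S·CL, rearranging gives CL = 2L/(ρv²S).
CL = 2 × 2.57×10^5 / (0.541 × 198² × 32.6) = 0.743

CL = 0.743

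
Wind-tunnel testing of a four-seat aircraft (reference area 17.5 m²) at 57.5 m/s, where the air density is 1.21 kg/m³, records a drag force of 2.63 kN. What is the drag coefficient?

CD = 0.0751

From D = ½ρv²S·CD, rearranging gives CD = 2D/(ρv²S).
CD = 2 × 2630 / (1.21 × 57.5² × 17.5) = 0.0751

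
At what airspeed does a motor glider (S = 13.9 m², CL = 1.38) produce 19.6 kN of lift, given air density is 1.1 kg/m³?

L = ½ρv²S·CL ⇒ v = √(2L/(ρ·S·CL))
v = √(2 × 19600 / (1.1 × 13.9 × 1.38)) = √1858 = 43.1 m/s

v = 43.1 m/s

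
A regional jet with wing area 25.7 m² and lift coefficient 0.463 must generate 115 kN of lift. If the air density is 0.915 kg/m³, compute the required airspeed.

L = ½ρv²S·CL ⇒ v = √(2L/(ρ·S·CL))
v = √(2 × 1.15×10^5 / (0.915 × 25.7 × 0.463)) = √21120 = 145 m/s

v = 145 m/s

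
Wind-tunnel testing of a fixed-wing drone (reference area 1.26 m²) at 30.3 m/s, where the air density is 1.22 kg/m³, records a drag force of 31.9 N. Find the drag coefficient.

CD = 0.0452

From D = ½ρv²S·CD, rearranging gives CD = 2D/(ρv²S).
CD = 2 × 31.9 / (1.22 × 30.3² × 1.26) = 0.0452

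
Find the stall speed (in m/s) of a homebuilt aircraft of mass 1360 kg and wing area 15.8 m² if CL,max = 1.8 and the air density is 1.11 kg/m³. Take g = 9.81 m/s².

Stall occurs when L = W at CL,max. W = mg = 1360 × 9.81 = 13340 N.
V_stall = √(2W/(ρ·S·CL,max)) = √(2 × 13340 / (1.11 × 15.8 × 1.8))
V_stall = √845.3 = 29.1 m/s

V_stall = 29.1 m/s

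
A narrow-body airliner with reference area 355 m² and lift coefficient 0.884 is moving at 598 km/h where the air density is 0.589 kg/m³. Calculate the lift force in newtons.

Convert speed: v = 598 km/h ÷ 3.6 = 166.1 m/s.
L = ½ρv²S·CL = ½ × 0.589 × 166.1² × 355 × 0.884 = 2.55×10^6 N ≈ 2550 kN

L = 2.55×10^6 N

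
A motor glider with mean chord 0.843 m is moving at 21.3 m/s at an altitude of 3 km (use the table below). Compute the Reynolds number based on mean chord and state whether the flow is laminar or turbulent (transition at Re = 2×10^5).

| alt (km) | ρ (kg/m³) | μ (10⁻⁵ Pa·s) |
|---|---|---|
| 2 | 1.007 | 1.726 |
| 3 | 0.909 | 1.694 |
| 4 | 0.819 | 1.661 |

At 3 km, from the table: ρ = 0.909 kg/m³, μ = 1.694×10⁻⁵ Pa·s.
Re = ρ·v·c/μ = 0.909 × 21.3 × 0.843 / (1.694×10⁻⁵) = 9.64×10^5
Since 9.64×10^5 > 2×10^5, the flow is turbulent.

Re = 9.64×10^5 (turbulent)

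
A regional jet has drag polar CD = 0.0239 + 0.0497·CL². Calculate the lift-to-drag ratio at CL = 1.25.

L/D = 12.3

CD = 0.0239 + 0.0497 × 1.25² = 0.1016
L/D = CL/CD = 1.25 / 0.1016 = 12.3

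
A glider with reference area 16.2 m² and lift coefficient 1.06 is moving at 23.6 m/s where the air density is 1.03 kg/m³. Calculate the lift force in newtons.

L = 4930 N

Dynamic pressure q = ½ρv² = ½ × 1.03 × 23.6² = 286.8 Pa.
L = q·S·CL = 286.8 × 16.2 × 1.06 = 4930 N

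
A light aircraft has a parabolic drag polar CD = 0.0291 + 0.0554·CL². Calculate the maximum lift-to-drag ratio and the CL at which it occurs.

(L/D)max = 12.5, at CL = 0.725

For CD = CD0 + K·CL², (L/D)max occurs at CL* = √(CD0/K) and equals 1/(2√(K·CD0)).
(L/D)max = 1/(2√(0.0554 × 0.0291)) = 1/(2 × 0.04015) = 12.5
CL* = √(0.0291/0.0554) = 0.725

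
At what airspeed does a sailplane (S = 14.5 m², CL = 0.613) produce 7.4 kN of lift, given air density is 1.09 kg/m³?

v = 39.1 m/s

L = ½ρv²S·CL ⇒ v = √(2L/(ρ·S·CL))
v = √(2 × 7400 / (1.09 × 14.5 × 0.613)) = √1528 = 39.1 m/s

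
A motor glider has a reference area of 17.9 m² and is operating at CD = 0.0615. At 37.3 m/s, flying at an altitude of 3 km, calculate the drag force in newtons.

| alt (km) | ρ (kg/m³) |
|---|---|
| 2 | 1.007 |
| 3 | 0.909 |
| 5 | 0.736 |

At 3 km, from the table: ρ = 0.909 kg/m³.
D = ½ρv²S·CD = ½ × 0.909 × 37.3² × 17.9 × 0.0615 = 696 N

D = 696 N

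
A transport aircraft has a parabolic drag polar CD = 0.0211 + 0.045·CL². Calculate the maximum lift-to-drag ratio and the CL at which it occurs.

(L/D)max = 16.2, at CL = 0.685

For CD = CD0 + K·CL², (L/D)max occurs at CL* = √(CD0/K) and equals 1/(2√(K·CD0)).
(L/D)max = 1/(2√(0.045 × 0.0211)) = 1/(2 × 0.03081) = 16.2
CL* = √(0.0211/0.045) = 0.685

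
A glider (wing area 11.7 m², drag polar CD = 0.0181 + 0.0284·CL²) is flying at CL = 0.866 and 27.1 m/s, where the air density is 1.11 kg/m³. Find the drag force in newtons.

CD = 0.0181 + 0.0284 × 0.866² = 0.0394
D = ½ρv²S·CD = ½ × 1.11 × 27.1² × 11.7 × 0.0394 = 188 N

D = 188 N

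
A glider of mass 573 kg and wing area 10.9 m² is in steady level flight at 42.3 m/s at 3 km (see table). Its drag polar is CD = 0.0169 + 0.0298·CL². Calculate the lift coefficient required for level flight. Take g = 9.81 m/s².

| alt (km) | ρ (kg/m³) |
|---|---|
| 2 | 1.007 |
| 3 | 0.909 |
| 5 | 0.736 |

CL = 0.634

At 3 km, from the table: ρ = 0.909 kg/m³.
Weight W = mg = 573 × 9.81 = 5621.1 N; in level flight L = W.
Dynamic pressure q = 0.5 × 0.909 × 42.3² = 813.2 Pa.
CL = W/(q·S) = 5621.1 / (813.2 × 10.9) = 0.6341.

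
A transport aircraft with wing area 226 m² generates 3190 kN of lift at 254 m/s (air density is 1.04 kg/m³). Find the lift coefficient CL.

CL = 0.421

From L = ½ρv²S·CL, rearranging gives CL = 2L/(ρv²S).
CL = 2 × 3.19×10^6 / (1.04 × 254² × 226) = 0.421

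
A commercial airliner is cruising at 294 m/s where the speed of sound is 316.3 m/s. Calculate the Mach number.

M = 0.929

M = v/a = 294 / 316.3 = 0.929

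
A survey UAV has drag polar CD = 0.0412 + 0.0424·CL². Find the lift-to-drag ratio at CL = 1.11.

L/D = 11.9

CD = 0.0412 + 0.0424 × 1.11² = 0.09344
L/D = CL/CD = 1.11 / 0.09344 = 11.9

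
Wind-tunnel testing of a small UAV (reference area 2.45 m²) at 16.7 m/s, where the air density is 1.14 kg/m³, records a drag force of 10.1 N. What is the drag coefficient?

From D = ½ρv²S·CD, rearranging gives CD = 2D/(ρv²S).
CD = 2 × 10.1 / (1.14 × 16.7² × 2.45) = 0.0259

CD = 0.0259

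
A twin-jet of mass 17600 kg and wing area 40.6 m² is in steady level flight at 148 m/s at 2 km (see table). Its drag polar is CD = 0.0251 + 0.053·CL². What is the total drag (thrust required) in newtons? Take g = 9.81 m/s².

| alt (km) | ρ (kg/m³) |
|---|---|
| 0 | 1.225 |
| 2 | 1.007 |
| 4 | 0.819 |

D = 14800 N

At 2 km, from the table: ρ = 1.007 kg/m³.
Weight W = mg = 17600 × 9.81 = 1.7266×10^5 N; in level flight L = W.
Dynamic pressure q = 0.5 × 1.007 × 148² = 11030 Pa.
CL = W/(q·S) = 1.7266×10^5 / (11030 × 40.6) = 0.3856.
CD = 0.0251 + 0.053 × 0.3856² = 0.03298.
D = q·S·CD = 11030 × 40.6 × 0.03298 = 14770 N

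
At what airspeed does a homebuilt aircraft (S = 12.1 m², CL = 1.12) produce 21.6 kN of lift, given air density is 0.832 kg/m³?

v = 61.9 m/s

L = ½ρv²S·CL ⇒ v = √(2L/(ρ·S·CL))
v = √(2 × 21600 / (0.832 × 12.1 × 1.12)) = √3831 = 61.9 m/s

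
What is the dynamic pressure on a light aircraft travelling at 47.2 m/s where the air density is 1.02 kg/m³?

q = 1140 Pa

q = ½ρv² = ½ × 1.02 × 47.2² = 1140 Pa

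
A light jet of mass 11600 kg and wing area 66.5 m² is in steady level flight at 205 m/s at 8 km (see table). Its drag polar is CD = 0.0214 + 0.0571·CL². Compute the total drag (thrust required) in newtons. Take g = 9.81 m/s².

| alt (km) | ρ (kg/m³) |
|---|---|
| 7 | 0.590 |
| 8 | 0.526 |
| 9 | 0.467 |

D = 16700 N

At 8 km, from the table: ρ = 0.526 kg/m³.
In steady level flight, lift balances weight: W = mg = 11600 × 9.81 = 1.138×10^5 N.
q = ½ρv² = ½ × 0.526 × 205² = 11050 Pa.
CL = 2W/(ρv²S) = 2×1.138×10^5/(0.526×205²×66.5) = 0.1548.
CD = 0.0214 + 0.0571 × 0.1548² = 0.02277.
D = q·S·CD = 11050 × 66.5 × 0.02277 = 16730 N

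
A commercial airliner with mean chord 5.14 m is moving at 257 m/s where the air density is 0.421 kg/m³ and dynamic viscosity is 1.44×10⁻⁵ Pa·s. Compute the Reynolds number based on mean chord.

Re = ρ·v·c/μ = 0.421 × 257 × 5.14 / (1.44×10⁻⁵) = 3.86×10^7

Re = 3.86×10^7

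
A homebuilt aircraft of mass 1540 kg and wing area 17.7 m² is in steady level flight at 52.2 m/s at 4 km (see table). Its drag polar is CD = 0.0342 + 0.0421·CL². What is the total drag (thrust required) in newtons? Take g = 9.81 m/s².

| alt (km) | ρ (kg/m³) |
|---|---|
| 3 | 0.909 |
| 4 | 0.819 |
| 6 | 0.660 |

At 4 km, from the table: ρ = 0.819 kg/m³.
Level flight ⇒ L = W = m·g = 1540 × 9.81 = 15107 N.
q = ½ρv² = ½ × 0.819 × 52.2² = 1116 Pa.
CL = W/(q·S) = 15107 / (1116 × 17.7) = 0.7649.
CD = 0.0342 + 0.0421 × 0.7649² = 0.05883.
D = q·S·CD = 1116 × 17.7 × 0.05883 = 1162 N

D = 1160 N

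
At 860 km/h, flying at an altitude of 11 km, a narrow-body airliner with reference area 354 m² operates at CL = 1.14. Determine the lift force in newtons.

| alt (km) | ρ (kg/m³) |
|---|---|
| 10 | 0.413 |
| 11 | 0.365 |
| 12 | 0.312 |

L = 4.2×10^6 N

At 11 km, from the table: ρ = 0.365 kg/m³.
Convert speed: v = 860 km/h ÷ 3.6 = 238.9 m/s.
Dynamic pressure q = ½ρv² = ½ × 0.365 × 238.9² = 10410 Pa.
L = q·S·CL = 10410 × 354 × 1.14 = 4.2×10^6 N ≈ 4200 kN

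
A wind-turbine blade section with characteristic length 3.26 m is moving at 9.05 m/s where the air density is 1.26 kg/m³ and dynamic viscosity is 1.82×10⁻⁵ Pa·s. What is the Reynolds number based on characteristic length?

Re = 2.04×10^6

Re = ρ·v·c/μ = 1.26 × 9.05 × 3.26 / (1.82×10⁻⁵) = 2.04×10^6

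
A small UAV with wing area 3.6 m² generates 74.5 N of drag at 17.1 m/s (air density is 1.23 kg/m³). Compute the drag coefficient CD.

From D = ½ρv²S·CD, rearranging gives CD = 2D/(ρv²S).
CD = 2 × 74.5 / (1.23 × 17.1² × 3.6) = 0.115

CD = 0.115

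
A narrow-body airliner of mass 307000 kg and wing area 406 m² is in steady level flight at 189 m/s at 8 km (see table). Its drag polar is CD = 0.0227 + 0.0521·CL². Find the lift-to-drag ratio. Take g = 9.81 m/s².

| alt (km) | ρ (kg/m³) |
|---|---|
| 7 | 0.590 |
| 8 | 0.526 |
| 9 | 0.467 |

At 8 km, from the table: ρ = 0.526 kg/m³.
Level flight ⇒ L = W = m·g = 307000 × 9.81 = 3.0117×10^6 N.
Dynamic pressure q = 0.5 × 0.526 × 189² = 9395 Pa.
Required CL = L/(qS) = 3.0117×10^6/(9395·406) = 0.7896.
CD = 0.0227 + 0.0521 × 0.7896² = 0.05518.
L/D = CL/CD = 0.7896 / 0.05518 = 14.3

L/D = 14.3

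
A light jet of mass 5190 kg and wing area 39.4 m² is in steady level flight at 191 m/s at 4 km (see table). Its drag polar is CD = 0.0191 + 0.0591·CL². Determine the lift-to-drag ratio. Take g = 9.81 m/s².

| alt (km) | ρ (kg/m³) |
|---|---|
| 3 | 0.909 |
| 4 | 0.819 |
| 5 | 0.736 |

L/D = 4.43

At 4 km, from the table: ρ = 0.819 kg/m³.
Level flight ⇒ L = W = m·g = 5190 × 9.81 = 50914 N.
q = ½ρv² = ½ × 0.819 × 191² = 14940 Pa.
CL = W/(q·S) = 50914 / (14940 × 39.4) = 0.0865.
CD = 0.0191 + 0.0591 × 0.0865² = 0.01954.
L/D = CL/CD = 0.0865 / 0.01954 = 4.43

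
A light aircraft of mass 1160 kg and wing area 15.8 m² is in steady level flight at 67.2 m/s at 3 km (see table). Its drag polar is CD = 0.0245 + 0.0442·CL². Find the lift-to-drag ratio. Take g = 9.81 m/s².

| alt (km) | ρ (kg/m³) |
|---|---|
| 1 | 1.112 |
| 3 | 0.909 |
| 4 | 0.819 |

L/D = 11.7

At 3 km, from the table: ρ = 0.909 kg/m³.
Level flight ⇒ L = W = m·g = 1160 × 9.81 = 11380 N.
Dynamic pressure q = 0.5 × 0.909 × 67.2² = 2052 Pa.
CL = W/(q·S) = 11380 / (2052 × 15.8) = 0.3509.
CD = 0.0245 + 0.0442 × 0.3509² = 0.02994.
L/D = CL/CD = 0.3509 / 0.02994 = 11.7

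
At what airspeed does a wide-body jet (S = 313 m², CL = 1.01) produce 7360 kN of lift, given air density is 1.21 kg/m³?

L = ½ρv²S·CL ⇒ v = √(2L/(ρ·S·CL))
v = √(2 × 7.36×10^6 / (1.21 × 313 × 1.01)) = √38480 = 196 m/s

v = 196 m/s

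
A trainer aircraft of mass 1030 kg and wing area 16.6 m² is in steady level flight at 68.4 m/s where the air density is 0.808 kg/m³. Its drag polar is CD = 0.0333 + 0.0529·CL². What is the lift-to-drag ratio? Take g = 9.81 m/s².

In steady level flight, lift balances weight: W = mg = 1030 × 9.81 = 10104 N.
q = ½ρv² = ½ × 0.808 × 68.4² = 1890 Pa.
CL = 2W/(ρv²S) = 2×10104/(0.808×68.4²×16.6) = 0.322.
CD = 0.0333 + 0.0529 × 0.322² = 0.03879.
L/D = CL/CD = 0.322 / 0.03879 = 8.3

L/D = 8.3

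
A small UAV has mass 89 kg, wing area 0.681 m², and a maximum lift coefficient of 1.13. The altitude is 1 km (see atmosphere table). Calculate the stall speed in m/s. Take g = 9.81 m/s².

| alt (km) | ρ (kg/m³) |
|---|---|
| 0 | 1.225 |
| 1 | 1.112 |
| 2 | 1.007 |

V_stall = 45.2 m/s

At 1 km, from the table: ρ = 1.112 kg/m³.
Weight W = mg = 89 × 9.81 = 873.1 N.
V_stall = √(2W/(ρ·S·CL,max)) = √(2 × 873.1 / (1.112 × 0.681 × 1.13))
V_stall = √2041 = 45.2 m/s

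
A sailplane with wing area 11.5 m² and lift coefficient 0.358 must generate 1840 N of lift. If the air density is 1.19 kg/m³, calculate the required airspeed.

v = 27.4 m/s

L = ½ρv²S·CL ⇒ v = √(2L/(ρ·S·CL))
v = √(2 × 1840 / (1.19 × 11.5 × 0.358)) = √751.1 = 27.4 m/s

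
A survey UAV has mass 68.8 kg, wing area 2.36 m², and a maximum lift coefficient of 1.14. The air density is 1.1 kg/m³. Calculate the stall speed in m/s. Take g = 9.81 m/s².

V_stall = 21.4 m/s

Weight W = mg = 68.8 × 9.81 = 674.9 N.
V_stall = √(2W/(ρ·S·CL,max)) = √(2 × 674.9 / (1.1 × 2.36 × 1.14))
V_stall = √456.1 = 21.4 m/s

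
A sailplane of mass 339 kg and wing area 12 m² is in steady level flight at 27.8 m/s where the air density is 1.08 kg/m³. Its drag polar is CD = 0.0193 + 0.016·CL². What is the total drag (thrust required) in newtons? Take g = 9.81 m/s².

D = 132 N

Level flight ⇒ L = W = m·g = 339 × 9.81 = 3325.6 N.
q = ½ρv² = ½ × 1.08 × 27.8² = 417.3 Pa.
CL = W/(q·S) = 3325.6 / (417.3 × 12) = 0.6641.
CD = 0.0193 + 0.016 × 0.6641² = 0.02636.
D = q·S·CD = 417.3 × 12 × 0.02636 = 132 N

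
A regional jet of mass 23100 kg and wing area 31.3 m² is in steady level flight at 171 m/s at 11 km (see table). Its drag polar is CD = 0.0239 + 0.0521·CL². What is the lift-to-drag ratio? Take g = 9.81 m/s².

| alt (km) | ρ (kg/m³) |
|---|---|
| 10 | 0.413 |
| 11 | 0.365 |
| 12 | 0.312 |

At 11 km, from the table: ρ = 0.365 kg/m³.
Weight W = mg = 23100 × 9.81 = 2.2661×10^5 N; in level flight L = W.
q = ½ρv² = ½ × 0.365 × 171² = 5336 Pa.
CL = 2W/(ρv²S) = 2×2.2661×10^5/(0.365×171²×31.3) = 1.357.
CD = 0.0239 + 0.0521 × 1.357² = 0.1198.
L/D = CL/CD = 1.357 / 0.1198 = 11.3

L/D = 11.3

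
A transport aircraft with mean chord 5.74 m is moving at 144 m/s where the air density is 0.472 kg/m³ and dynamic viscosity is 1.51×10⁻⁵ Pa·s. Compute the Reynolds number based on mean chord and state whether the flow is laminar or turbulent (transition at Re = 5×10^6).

Re = ρ·v·c/μ = 0.472 × 144 × 5.74 / (1.51×10⁻⁵) = 2.58×10^7
Since 2.58×10^7 > 5×10^6, the flow is turbulent.

Re = 2.58×10^7 (turbulent)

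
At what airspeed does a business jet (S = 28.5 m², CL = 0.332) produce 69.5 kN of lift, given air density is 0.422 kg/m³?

L = ½ρv²S·CL ⇒ v = √(2L/(ρ·S·CL))
v = √(2 × 69500 / (0.422 × 28.5 × 0.332)) = √34810 = 187 m/s

v = 187 m/s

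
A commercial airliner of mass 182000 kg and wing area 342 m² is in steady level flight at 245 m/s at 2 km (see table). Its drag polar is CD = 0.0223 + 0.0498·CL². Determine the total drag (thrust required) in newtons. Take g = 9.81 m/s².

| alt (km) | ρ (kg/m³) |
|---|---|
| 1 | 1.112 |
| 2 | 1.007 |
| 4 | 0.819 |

D = 2.46×10^5 N

At 2 km, from the table: ρ = 1.007 kg/m³.
Weight W = mg = 182000 × 9.81 = 1.7854×10^6 N; in level flight L = W.
q = ½ρv² = ½ × 1.007 × 245² = 30220 Pa.
CL = W/(q·S) = 1.7854×10^6 / (30220 × 342) = 0.1727.
CD = 0.0223 + 0.0498 × 0.1727² = 0.02379.
D = q·S·CD = 30220 × 342 × 0.02379 = 2.459×10^5 N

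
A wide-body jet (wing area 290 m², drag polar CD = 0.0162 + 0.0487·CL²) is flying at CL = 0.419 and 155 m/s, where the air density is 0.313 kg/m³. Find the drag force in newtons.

D = 27000 N

CD = 0.0162 + 0.0487 × 0.419² = 0.02475
D = ½ρv²S·CD = ½ × 0.313 × 155² × 290 × 0.02475 = 27000 N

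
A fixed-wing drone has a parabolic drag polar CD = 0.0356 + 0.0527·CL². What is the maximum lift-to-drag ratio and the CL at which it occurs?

For CD = CD0 + K·CL², (L/D)max occurs at CL* = √(CD0/K) and equals 1/(2√(K·CD0)).
(L/D)max = 1/(2√(0.0527 × 0.0356)) = 1/(2 × 0.04331) = 11.5
CL* = √(0.0356/0.0527) = 0.822

(L/D)max = 11.5, at CL = 0.822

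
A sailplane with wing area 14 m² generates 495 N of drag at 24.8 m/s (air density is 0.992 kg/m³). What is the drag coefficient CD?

CD = 0.116

From D = ½ρv²S·CD, rearranging gives CD = 2D/(ρv²S).
CD = 2 × 495 / (0.992 × 24.8² × 14) = 0.116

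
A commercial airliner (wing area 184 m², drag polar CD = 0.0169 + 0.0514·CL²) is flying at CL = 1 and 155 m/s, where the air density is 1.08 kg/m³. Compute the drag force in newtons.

CD = 0.0169 + 0.0514 × 1² = 0.0683
D = ½ρv²S·CD = ½ × 1.08 × 155² × 184 × 0.0683 = 1.63×10^5 N

D = 1.63×10^5 N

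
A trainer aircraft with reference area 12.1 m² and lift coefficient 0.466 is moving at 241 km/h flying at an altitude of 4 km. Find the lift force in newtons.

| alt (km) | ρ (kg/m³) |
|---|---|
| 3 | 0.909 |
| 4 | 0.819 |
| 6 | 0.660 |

L = 10300 N

At 4 km, from the table: ρ = 0.819 kg/m³.
Convert speed: v = 241 km/h ÷ 3.6 = 66.94 m/s.
L = ½ρv²S·CL = ½ × 0.819 × 66.94² × 12.1 × 0.466 = 10300 N ≈ 10.3 kN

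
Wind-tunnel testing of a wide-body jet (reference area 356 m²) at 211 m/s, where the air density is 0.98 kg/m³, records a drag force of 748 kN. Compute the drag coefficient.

From D = ½ρv²S·CD, rearranging gives CD = 2D/(ρv²S).
CD = 2 × 7.48×10^5 / (0.98 × 211² × 356) = 0.0963

CD = 0.0963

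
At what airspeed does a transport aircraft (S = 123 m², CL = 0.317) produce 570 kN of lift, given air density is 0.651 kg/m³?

L = ½ρv²S·CL ⇒ v = √(2L/(ρ·S·CL))
v = √(2 × 5.7×10^5 / (0.651 × 123 × 0.317)) = √44910 = 212 m/s

v = 212 m/s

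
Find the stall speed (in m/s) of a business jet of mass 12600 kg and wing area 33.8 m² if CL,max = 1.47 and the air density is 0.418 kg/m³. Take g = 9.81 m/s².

Stall occurs when L = W at CL,max. W = mg = 12600 × 9.81 = 1.236×10^5 N.
From L = ½ρV²S·CL,max = W: V_stall = √(2W/(ρSCL,max)) = √(2·1.236×10^5/(0.418·33.8·1.47))
V_stall = √11900 = 109 m/s

V_stall = 109 m/s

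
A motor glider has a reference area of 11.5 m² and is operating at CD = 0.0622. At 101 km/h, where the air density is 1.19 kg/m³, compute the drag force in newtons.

D = 335 N

Convert speed: v = 101 km/h ÷ 3.6 = 28.06 m/s.
Dynamic pressure q = ½ρv² = ½ × 1.19 × 28.06² = 468.3 Pa.
D = q·S·CD = 468.3 × 11.5 × 0.0622 = 335 N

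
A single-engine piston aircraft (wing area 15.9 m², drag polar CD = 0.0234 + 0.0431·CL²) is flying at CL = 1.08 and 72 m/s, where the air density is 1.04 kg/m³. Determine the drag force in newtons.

CD = 0.0234 + 0.0431 × 1.08² = 0.07367
D = ½ρv²S·CD = ½ × 1.04 × 72² × 15.9 × 0.07367 = 3160 N

D = 3160 N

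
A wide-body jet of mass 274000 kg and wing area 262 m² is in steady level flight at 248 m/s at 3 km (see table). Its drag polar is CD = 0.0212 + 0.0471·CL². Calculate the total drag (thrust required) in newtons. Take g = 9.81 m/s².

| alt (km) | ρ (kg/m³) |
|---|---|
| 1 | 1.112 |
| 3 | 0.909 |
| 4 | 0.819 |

D = 2.02×10^5 N

At 3 km, from the table: ρ = 0.909 kg/m³.
In steady level flight, lift balances weight: W = mg = 274000 × 9.81 = 2.6879×10^6 N.
Dynamic pressure q = 0.5 × 0.909 × 248² = 27950 Pa.
Required CL = L/(qS) = 2.6879×10^6/(27950·262) = 0.367.
CD = 0.0212 + 0.0471 × 0.367² = 0.02754.
D = q·S·CD = 27950 × 262 × 0.02754 = 2.017×10^5 N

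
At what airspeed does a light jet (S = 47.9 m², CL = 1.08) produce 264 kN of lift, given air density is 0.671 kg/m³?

v = 123 m/s

L = ½ρv²S·CL ⇒ v = √(2L/(ρ·S·CL))
v = √(2 × 2.64×10^5 / (0.671 × 47.9 × 1.08)) = √15210 = 123 m/s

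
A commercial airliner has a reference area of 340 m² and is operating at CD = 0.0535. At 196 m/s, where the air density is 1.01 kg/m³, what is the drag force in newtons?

Dynamic pressure q = ½ρv² = ½ × 1.01 × 196² = 19400 Pa.
D = q·S·CD = 19400 × 340 × 0.0535 = 3.53×10^5 N ≈ 353 kN

D = 3.53×10^5 N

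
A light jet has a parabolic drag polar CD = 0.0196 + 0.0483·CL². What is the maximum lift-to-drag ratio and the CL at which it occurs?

(L/D)max = 16.3, at CL = 0.637

For CD = CD0 + K·CL², (L/D)max occurs at CL* = √(CD0/K) and equals 1/(2√(K·CD0)).
(L/D)max = 1/(2√(0.0483 × 0.0196)) = 1/(2 × 0.03077) = 16.3
CL* = √(0.0196/0.0483) = 0.637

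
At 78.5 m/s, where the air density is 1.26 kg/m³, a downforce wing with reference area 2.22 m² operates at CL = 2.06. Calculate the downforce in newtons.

L = ½ρv²S·CL = ½ × 1.26 × 78.5² × 2.22 × 2.06 = 17800 N ≈ 17.8 kN

L = 17800 N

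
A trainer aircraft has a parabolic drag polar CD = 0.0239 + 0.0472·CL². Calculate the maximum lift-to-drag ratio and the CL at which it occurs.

(L/D)max = 14.9, at CL = 0.712

For CD = CD0 + K·CL², (L/D)max occurs at CL* = √(CD0/K) and equals 1/(2√(K·CD0)).
(L/D)max = 1/(2√(0.0472 × 0.0239)) = 1/(2 × 0.03359) = 14.9
CL* = √(0.0239/0.0472) = 0.712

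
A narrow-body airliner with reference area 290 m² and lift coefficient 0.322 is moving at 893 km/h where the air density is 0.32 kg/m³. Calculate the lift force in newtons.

L = 9.19×10^5 N

Convert speed: v = 893 km/h ÷ 3.6 = 248.1 m/s.
L = ½ρv²S·CL = ½ × 0.32 × 248.1² × 290 × 0.322 = 9.19×10^5 N ≈ 919 kN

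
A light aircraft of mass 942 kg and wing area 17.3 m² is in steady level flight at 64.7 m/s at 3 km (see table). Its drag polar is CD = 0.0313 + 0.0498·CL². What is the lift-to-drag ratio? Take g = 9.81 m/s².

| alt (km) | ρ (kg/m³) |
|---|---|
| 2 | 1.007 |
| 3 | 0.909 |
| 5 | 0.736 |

At 3 km, from the table: ρ = 0.909 kg/m³.
Level flight ⇒ L = W = m·g = 942 × 9.81 = 9241 N.
Dynamic pressure q = 0.5 × 0.909 × 64.7² = 1903 Pa.
CL = W/(q·S) = 9241 / (1903 × 17.3) = 0.2808.
CD = 0.0313 + 0.0498 × 0.2808² = 0.03523.
L/D = CL/CD = 0.2808 / 0.03523 = 7.97

L/D = 7.97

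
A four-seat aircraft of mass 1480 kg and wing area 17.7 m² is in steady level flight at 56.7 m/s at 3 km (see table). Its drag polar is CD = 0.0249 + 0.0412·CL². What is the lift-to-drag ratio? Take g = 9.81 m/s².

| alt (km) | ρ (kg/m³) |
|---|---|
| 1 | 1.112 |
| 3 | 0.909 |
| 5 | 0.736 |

L/D = 14.8

At 3 km, from the table: ρ = 0.909 kg/m³.
Weight W = mg = 1480 × 9.81 = 14519 N; in level flight L = W.
Dynamic pressure q = 0.5 × 0.909 × 56.7² = 1461 Pa.
CL = W/(q·S) = 14519 / (1461 × 17.7) = 0.5614.
CD = 0.0249 + 0.0412 × 0.5614² = 0.03788.
L/D = CL/CD = 0.5614 / 0.03788 = 14.8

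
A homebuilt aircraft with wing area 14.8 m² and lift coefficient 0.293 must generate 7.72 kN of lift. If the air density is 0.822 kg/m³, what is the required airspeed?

L = ½ρv²S·CL ⇒ v = √(2L/(ρ·S·CL))
v = √(2 × 7720 / (0.822 × 14.8 × 0.293)) = √4332 = 65.8 m/s

v = 65.8 m/s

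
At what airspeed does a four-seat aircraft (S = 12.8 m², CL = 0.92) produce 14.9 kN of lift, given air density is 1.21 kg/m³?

L = ½ρv²S·CL ⇒ v = √(2L/(ρ·S·CL))
v = √(2 × 14900 / (1.21 × 12.8 × 0.92)) = √2091 = 45.7 m/s

v = 45.7 m/s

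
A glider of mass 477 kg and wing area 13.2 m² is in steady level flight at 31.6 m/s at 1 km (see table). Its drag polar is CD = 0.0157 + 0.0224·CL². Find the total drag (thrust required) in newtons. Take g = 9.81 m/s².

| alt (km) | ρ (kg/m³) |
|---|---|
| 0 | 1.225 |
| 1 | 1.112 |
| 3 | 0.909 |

At 1 km, from the table: ρ = 1.112 kg/m³.
Weight W = mg = 477 × 9.81 = 4679.4 N; in level flight L = W.
Dynamic pressure q = 0.5 × 1.112 × 31.6² = 555.2 Pa.
Required CL = L/(qS) = 4679.4/(555.2·13.2) = 0.6385.
CD = 0.0157 + 0.0224 × 0.6385² = 0.02483.
D = q·S·CD = 555.2 × 13.2 × 0.02483 = 182 N

D = 182 N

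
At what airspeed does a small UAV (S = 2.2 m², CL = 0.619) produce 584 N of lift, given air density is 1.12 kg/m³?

L = ½ρv²S·CL ⇒ v = √(2L/(ρ·S·CL))
v = √(2 × 584 / (1.12 × 2.2 × 0.619)) = √765.8 = 27.7 m/s

v = 27.7 m/s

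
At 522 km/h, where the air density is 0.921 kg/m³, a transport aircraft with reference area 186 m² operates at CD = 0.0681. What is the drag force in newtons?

Convert speed: v = 522 km/h ÷ 3.6 = 145 m/s.
Dynamic pressure q = ½ρv² = ½ × 0.921 × 145² = 9682 Pa.
D = q·S·CD = 9682 × 186 × 0.0681 = 1.23×10^5 N ≈ 123 kN

D = 1.23×10^5 N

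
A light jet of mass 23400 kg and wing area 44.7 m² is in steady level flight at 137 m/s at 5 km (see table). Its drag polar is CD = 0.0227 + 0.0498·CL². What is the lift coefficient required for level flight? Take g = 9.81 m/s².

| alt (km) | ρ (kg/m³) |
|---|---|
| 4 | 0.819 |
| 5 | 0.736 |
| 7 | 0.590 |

CL = 0.744

At 5 km, from the table: ρ = 0.736 kg/m³.
Level flight ⇒ L = W = m·g = 23400 × 9.81 = 2.2955×10^5 N.
Dynamic pressure q = 0.5 × 0.736 × 137² = 6907 Pa.
CL = W/(q·S) = 2.2955×10^5 / (6907 × 44.7) = 0.7435.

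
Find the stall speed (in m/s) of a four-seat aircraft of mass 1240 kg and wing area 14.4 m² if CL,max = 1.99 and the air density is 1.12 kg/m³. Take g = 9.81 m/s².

V_stall = 27.5 m/s

At stall, lift equals weight: L = W = m·g = 1240 × 9.81 = 12160 N.
From L = ½ρV²S·CL,max = W: V_stall = √(2W/(ρSCL,max)) = √(2·12160/(1.12·14.4·1.99))
V_stall = √758 = 27.5 m/s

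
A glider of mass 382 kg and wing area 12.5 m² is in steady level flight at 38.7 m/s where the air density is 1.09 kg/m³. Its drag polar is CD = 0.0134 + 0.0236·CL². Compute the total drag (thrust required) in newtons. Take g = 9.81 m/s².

In steady level flight, lift balances weight: W = mg = 382 × 9.81 = 3747.4 N.
Dynamic pressure q = 0.5 × 1.09 × 38.7² = 816.2 Pa.
Required CL = L/(qS) = 3747.4/(816.2·12.5) = 0.3673.
CD = 0.0134 + 0.0236 × 0.3673² = 0.01658.
D = q·S·CD = 816.2 × 12.5 × 0.01658 = 169.2 N

D = 169 N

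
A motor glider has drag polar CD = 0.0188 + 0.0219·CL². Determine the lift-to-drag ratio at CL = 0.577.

L/D = 22.1

CD = 0.0188 + 0.0219 × 0.577² = 0.02609
L/D = CL/CD = 0.577 / 0.02609 = 22.1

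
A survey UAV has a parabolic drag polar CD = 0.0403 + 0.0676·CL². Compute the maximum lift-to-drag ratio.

(L/D)max = 9.58

For CD = CD0 + K·CL², (L/D)max occurs at CL* = √(CD0/K) and equals 1/(2√(K·CD0)).
(L/D)max = 1/(2√(0.0676 × 0.0403)) = 1/(2 × 0.05219) = 9.58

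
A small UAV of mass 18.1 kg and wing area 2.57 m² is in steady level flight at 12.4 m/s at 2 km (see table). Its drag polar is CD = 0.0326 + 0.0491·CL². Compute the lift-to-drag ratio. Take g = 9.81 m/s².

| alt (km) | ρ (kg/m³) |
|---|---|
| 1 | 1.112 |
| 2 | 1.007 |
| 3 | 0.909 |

L/D = 12.4

At 2 km, from the table: ρ = 1.007 kg/m³.
Weight W = mg = 18.1 × 9.81 = 177.56 N; in level flight L = W.
q = ½ρv² = ½ × 1.007 × 12.4² = 77.42 Pa.
Required CL = L/(qS) = 177.56/(77.42·2.57) = 0.8924.
CD = 0.0326 + 0.0491 × 0.8924² = 0.0717.
L/D = CL/CD = 0.8924 / 0.0717 = 12.4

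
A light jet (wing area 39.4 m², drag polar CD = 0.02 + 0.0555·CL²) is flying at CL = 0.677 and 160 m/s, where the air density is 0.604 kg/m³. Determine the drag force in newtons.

D = 13800 N

CD = 0.02 + 0.0555 × 0.677² = 0.04544
D = ½ρv²S·CD = ½ × 0.604 × 160² × 39.4 × 0.04544 = 13800 N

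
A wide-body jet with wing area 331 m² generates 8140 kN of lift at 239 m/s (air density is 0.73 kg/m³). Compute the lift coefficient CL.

CL = 1.18

From L = ½ρv²S·CL, rearranging gives CL = 2L/(ρv²S).
CL = 2 × 8.14×10^6 / (0.73 × 239² × 331) = 1.18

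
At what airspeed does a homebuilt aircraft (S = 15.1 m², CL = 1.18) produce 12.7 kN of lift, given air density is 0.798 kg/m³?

L = ½ρv²S·CL ⇒ v = √(2L/(ρ·S·CL))
v = √(2 × 12700 / (0.798 × 15.1 × 1.18)) = √1786 = 42.3 m/s

v = 42.3 m/s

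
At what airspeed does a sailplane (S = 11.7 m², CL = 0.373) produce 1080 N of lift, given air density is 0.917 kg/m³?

v = 23.2 m/s

L = ½ρv²S·CL ⇒ v = √(2L/(ρ·S·CL))
v = √(2 × 1080 / (0.917 × 11.7 × 0.373)) = √539.7 = 23.2 m/s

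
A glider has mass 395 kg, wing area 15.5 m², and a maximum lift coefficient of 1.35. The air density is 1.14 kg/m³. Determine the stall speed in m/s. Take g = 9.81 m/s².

V_stall = 18 m/s

Weight W = mg = 395 × 9.81 = 3875 N.
V_stall = √(2W/(ρ·S·CL,max)) = √(2 × 3875 / (1.14 × 15.5 × 1.35))
V_stall = √324.9 = 18 m/s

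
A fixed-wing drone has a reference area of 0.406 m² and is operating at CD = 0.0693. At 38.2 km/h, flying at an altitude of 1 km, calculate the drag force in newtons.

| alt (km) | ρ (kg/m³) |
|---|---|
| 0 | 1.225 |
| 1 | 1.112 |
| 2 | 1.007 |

At 1 km, from the table: ρ = 1.112 kg/m³.
Convert speed: v = 38.2 km/h ÷ 3.6 = 10.61 m/s.
D = ½ρv²S·CD = ½ × 1.112 × 10.61² × 0.406 × 0.0693 = 1.76 N

D = 1.76 N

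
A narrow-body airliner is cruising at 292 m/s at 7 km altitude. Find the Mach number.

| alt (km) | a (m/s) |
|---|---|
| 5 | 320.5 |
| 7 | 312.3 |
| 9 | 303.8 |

M = 0.935

At 7 km, from the table: a = 312.3 m/s.
M = v/a = 292 / 312.3 = 0.935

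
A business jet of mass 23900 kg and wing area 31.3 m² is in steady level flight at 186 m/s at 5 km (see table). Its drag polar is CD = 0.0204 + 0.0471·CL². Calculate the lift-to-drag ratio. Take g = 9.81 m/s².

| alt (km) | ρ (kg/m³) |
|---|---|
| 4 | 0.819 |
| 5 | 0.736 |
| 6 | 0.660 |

L/D = 16

At 5 km, from the table: ρ = 0.736 kg/m³.
In steady level flight, lift balances weight: W = mg = 23900 × 9.81 = 2.3446×10^5 N.
Dynamic pressure q = 0.5 × 0.736 × 186² = 12730 Pa.
Required CL = L/(qS) = 2.3446×10^5/(12730·31.3) = 0.5884.
CD = 0.0204 + 0.0471 × 0.5884² = 0.0367.
L/D = CL/CD = 0.5884 / 0.0367 = 16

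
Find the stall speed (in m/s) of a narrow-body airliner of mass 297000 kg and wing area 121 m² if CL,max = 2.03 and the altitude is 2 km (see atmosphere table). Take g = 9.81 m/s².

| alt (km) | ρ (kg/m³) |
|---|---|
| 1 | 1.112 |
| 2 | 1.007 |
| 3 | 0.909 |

At 2 km, from the table: ρ = 1.007 kg/m³.
Stall occurs when L = W at CL,max. W = mg = 297000 × 9.81 = 2.914×10^6 N.
From L = ½ρV²S·CL,max = W: V_stall = √(2W/(ρSCL,max)) = √(2·2.914×10^6/(1.007·121·2.03))
V_stall = √23560 = 153 m/s

V_stall = 153 m/s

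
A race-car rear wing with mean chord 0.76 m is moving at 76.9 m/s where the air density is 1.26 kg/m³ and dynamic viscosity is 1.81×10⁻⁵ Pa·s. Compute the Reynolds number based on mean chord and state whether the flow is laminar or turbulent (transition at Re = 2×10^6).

Re = ρ·v·c/μ = 1.26 × 76.9 × 0.76 / (1.81×10⁻⁵) = 4.07×10^6
Since 4.07×10^6 > 2×10^6, the flow is turbulent.

Re = 4.07×10^6 (turbulent)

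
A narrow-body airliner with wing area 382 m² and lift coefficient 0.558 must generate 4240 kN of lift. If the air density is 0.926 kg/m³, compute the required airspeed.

L = ½ρv²S·CL ⇒ v = √(2L/(ρ·S·CL))
v = √(2 × 4.24×10^6 / (0.926 × 382 × 0.558)) = √42960 = 207 m/s

v = 207 m/s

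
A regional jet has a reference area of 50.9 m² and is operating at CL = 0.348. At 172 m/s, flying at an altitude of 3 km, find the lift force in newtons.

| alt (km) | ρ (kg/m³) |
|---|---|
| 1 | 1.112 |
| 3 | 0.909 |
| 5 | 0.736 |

At 3 km, from the table: ρ = 0.909 kg/m³.
L = ½ρv²S·CL = ½ × 0.909 × 172² × 50.9 × 0.348 = 2.38×10^5 N ≈ 238 kN

L = 2.38×10^5 N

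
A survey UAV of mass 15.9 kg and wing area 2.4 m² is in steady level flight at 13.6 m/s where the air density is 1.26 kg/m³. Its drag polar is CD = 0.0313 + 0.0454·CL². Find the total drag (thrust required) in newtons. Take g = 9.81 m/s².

Weight W = mg = 15.9 × 9.81 = 155.98 N; in level flight L = W.
Dynamic pressure q = 0.5 × 1.26 × 13.6² = 116.5 Pa.
CL = 2W/(ρv²S) = 2×155.98/(1.26×13.6²×2.4) = 0.5577.
CD = 0.0313 + 0.0454 × 0.5577² = 0.04542.
D = q·S·CD = 116.5 × 2.4 × 0.04542 = 12.7 N

D = 12.7 N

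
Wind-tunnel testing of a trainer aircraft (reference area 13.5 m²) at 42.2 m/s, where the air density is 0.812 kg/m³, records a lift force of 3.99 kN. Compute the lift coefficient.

CL = 0.409

From L = ½ρv²S·CL, rearranging gives CL = 2L/(ρv²S).
CL = 2 × 3990 / (0.812 × 42.2² × 13.5) = 0.409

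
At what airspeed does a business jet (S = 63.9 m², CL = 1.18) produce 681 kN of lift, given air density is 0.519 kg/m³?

L = ½ρv²S·CL ⇒ v = √(2L/(ρ·S·CL))
v = √(2 × 6.81×10^5 / (0.519 × 63.9 × 1.18)) = √34800 = 187 m/s

v = 187 m/s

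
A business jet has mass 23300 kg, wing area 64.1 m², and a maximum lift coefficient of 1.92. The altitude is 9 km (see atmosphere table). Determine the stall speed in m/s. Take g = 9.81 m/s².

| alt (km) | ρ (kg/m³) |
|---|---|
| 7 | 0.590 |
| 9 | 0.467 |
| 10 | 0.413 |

V_stall = 89.2 m/s

At 9 km, from the table: ρ = 0.467 kg/m³.
Stall occurs when L = W at CL,max. W = mg = 23300 × 9.81 = 2.286×10^5 N.
V_stall = √(2W/(ρ·S·CL,max)) = √(2 × 2.286×10^5 / (0.467 × 64.1 × 1.92))
V_stall = √7954 = 89.2 m/s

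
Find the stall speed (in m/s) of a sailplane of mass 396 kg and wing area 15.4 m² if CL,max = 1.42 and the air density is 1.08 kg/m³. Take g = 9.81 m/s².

V_stall = 18.1 m/s

Stall occurs when L = W at CL,max. W = mg = 396 × 9.81 = 3885 N.
From L = ½ρV²S·CL,max = W: V_stall = √(2W/(ρSCL,max)) = √(2·3885/(1.08·15.4·1.42))
V_stall = √329 = 18.1 m/s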